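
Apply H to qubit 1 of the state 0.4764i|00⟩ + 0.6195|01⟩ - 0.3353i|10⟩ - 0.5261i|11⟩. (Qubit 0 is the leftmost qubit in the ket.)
(0.4381 + 0.3369i)|00⟩ + (-0.4381 + 0.3369i)|01⟩ - 0.6091i|10⟩ + 0.1349i|11⟩

H on qubit 1 mixes each pair of kets that differ only in qubit 1: amplitudes (a, b) of (|…0…⟩, |…1…⟩) become ((a + b)/√2, (a − b)/√2). Kets absent from the input have amplitude 0.
(|00⟩, |01⟩): (a, b) = (0.4764i, 0.6195) → ((0.4381 + 0.3369i), (-0.4381 + 0.3369i))
(|10⟩, |11⟩): (a, b) = (-0.3353i, -0.5261i) → (-0.6091i, 0.1349i)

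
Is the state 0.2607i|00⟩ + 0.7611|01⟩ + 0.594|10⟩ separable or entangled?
Entangled

Writing the state as a|00⟩ + b|01⟩ + c|10⟩ + d|11⟩, it is a product state iff ad − bc = 0.
Here (a, b, c, d) = (0.2607i, 0.7611, 0.594, 0): ad − bc = (0.2607i)(0) − (0.7611)(0.594) = -0.4521 ≠ 0, so the state is entangled.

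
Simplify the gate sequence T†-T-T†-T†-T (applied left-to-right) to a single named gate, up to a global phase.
T†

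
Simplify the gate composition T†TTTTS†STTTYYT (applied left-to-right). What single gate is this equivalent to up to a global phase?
T†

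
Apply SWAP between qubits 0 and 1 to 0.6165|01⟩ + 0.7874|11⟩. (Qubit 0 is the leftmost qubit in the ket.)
0.6165|10⟩ + 0.7874|11⟩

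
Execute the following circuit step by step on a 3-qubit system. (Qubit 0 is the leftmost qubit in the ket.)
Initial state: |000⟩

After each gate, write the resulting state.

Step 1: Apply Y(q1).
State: i|010⟩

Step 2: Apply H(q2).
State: (1/√2)i|010⟩ + (1/√2)i|011⟩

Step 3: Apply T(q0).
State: (1/√2)i|010⟩ + (1/√2)i|011⟩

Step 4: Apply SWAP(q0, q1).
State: (1/√2)i|100⟩ + (1/√2)i|101⟩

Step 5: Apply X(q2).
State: (1/√2)i|100⟩ + (1/√2)i|101⟩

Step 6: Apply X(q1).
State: (1/√2)i|110⟩ + (1/√2)i|111⟩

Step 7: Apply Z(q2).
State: (1/√2)i|110⟩ - (1/√2)i|111⟩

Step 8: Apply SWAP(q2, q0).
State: (1/√2)i|011⟩ - (1/√2)i|111⟩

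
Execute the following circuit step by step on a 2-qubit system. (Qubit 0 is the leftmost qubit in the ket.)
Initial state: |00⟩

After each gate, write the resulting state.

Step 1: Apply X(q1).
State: |01⟩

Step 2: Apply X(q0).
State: |11⟩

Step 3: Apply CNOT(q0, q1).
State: |10⟩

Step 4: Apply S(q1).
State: |10⟩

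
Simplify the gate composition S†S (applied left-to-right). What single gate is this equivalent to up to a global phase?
I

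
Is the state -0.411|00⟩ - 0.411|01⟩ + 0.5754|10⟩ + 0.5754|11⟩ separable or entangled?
Separable

Writing the state as a|00⟩ + b|01⟩ + c|10⟩ + d|11⟩, it is a product state iff ad − bc = 0.
Here (a, b, c, d) = (-0.411, -0.411, 0.5754, 0.5754): ad − bc = (-0.411)(0.5754) − (-0.411)(0.5754) = 0, so the state is separable.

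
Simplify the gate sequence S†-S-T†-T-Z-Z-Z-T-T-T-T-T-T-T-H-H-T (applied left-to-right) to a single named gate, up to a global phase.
Z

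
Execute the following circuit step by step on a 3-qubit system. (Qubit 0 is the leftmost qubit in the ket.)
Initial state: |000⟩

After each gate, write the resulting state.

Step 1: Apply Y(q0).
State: i|100⟩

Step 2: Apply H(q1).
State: (1/√2)i|100⟩ + (1/√2)i|110⟩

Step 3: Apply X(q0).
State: (1/√2)i|000⟩ + (1/√2)i|010⟩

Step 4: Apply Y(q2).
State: -1/√2|001⟩ - 1/√2|011⟩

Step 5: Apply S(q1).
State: -1/√2|001⟩ - (1/√2)i|011⟩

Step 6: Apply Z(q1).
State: -1/√2|001⟩ + (1/√2)i|011⟩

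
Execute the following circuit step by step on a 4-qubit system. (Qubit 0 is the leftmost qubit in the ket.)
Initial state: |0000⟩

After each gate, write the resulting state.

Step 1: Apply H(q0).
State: 1/√2|0000⟩ + 1/√2|1000⟩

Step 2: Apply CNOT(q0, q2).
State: 1/√2|0000⟩ + 1/√2|1010⟩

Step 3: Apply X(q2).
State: 1/√2|0010⟩ + 1/√2|1000⟩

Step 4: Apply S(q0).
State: 1/√2|0010⟩ + (1/√2)i|1000⟩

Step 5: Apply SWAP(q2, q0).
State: (1/√2)i|0010⟩ + 1/√2|1000⟩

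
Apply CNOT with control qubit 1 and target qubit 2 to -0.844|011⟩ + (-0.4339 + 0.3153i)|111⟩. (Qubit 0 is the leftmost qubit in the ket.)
-0.844|010⟩ + (-0.4339 + 0.3153i)|110⟩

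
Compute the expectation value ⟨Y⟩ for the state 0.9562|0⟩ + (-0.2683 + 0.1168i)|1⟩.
0.2234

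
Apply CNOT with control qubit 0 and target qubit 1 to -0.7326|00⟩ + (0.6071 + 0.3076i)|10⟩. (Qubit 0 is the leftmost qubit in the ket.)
-0.7326|00⟩ + (0.6071 + 0.3076i)|11⟩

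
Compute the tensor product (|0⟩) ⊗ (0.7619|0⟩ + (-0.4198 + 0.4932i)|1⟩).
0.7619|00⟩ + (-0.4198 + 0.4932i)|01⟩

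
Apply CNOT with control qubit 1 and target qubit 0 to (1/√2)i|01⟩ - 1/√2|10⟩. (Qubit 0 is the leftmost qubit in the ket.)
-1/√2|10⟩ + (1/√2)i|11⟩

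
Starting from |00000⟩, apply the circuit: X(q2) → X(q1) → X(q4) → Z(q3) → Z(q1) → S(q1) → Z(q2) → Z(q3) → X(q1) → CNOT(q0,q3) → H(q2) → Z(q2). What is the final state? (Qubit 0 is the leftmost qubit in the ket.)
(1/√2)i|00001⟩ + (1/√2)i|00101⟩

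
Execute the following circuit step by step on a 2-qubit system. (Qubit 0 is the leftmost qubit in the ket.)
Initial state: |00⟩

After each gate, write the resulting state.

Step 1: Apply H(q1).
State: 1/√2|00⟩ + 1/√2|01⟩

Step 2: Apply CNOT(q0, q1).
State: 1/√2|00⟩ + 1/√2|01⟩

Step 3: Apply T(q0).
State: 1/√2|00⟩ + 1/√2|01⟩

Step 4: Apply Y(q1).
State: -(1/√2)i|00⟩ + (1/√2)i|01⟩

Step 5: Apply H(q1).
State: -i|01⟩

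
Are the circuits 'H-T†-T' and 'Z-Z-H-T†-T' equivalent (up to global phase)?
Yes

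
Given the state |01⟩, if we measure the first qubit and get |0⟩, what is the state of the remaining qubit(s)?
|1⟩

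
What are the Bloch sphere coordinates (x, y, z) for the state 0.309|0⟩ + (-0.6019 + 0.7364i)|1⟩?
(-0.372, 0.4551, -0.8091)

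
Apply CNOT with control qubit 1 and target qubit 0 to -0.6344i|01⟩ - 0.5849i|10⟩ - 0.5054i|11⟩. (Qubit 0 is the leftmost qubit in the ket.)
-0.5054i|01⟩ - 0.5849i|10⟩ - 0.6344i|11⟩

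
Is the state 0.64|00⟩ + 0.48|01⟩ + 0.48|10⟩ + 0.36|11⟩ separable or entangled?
Separable

Writing the state as a|00⟩ + b|01⟩ + c|10⟩ + d|11⟩, it is a product state iff ad − bc = 0.
Here (a, b, c, d) = (0.64, 0.48, 0.48, 0.36): ad − bc = (0.64)(0.36) − (0.48)(0.48) = 0, so the state is separable.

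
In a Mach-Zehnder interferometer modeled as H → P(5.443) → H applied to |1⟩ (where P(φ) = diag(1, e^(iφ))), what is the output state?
(0.1663 + 0.3724i)|0⟩ + (0.8337 - 0.3724i)|1⟩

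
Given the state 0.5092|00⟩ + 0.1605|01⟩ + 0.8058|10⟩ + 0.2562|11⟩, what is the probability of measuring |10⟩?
0.6493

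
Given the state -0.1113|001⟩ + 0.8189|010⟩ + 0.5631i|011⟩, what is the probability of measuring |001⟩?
0.01239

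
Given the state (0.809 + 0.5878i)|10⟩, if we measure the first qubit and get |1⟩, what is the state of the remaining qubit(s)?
(0.809 + 0.5878i)|0⟩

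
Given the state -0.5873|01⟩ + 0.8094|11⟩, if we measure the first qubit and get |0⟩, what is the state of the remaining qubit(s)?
-|1⟩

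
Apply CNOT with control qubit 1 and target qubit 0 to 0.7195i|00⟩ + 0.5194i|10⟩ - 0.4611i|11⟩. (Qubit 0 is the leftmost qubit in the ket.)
0.7195i|00⟩ - 0.4611i|01⟩ + 0.5194i|10⟩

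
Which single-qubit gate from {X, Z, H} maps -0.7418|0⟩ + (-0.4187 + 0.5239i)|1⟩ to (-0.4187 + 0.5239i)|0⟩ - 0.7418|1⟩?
X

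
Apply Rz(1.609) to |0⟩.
(0.6935 - 0.7205i)|0⟩

Rz(1.609) = [[e^(−iθ/2), 0], [0, e^(iθ/2)]] with e^(±iθ/2) = cos(θ/2) ± i·sin(θ/2); θ = 1.609, cos(θ/2) ≈ 0.693472, sin(θ/2) ≈ 0.720484.
With a = amp(|0⟩) = 1 and b = amp(|1⟩) = 0:
new amp(|0⟩) = (0.693472 - 0.720484i)·a = (0.6935 - 0.7205i)
new amp(|1⟩) = (0.693472 + 0.720484i)·b = 0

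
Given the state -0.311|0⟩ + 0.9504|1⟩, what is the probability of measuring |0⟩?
0.09672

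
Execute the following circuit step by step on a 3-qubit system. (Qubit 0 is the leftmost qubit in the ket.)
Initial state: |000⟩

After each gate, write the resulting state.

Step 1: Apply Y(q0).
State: i|100⟩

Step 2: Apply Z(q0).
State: -i|100⟩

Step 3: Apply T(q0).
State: (1/√2 - (1/√2)i)|100⟩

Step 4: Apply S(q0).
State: (1/√2 + (1/√2)i)|100⟩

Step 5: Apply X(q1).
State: (1/√2 + (1/√2)i)|110⟩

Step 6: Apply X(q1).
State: (1/√2 + (1/√2)i)|100⟩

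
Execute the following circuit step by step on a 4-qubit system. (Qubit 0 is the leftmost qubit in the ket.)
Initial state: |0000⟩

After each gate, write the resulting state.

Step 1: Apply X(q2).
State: |0010⟩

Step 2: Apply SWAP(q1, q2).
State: |0100⟩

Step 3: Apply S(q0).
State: |0100⟩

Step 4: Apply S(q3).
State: |0100⟩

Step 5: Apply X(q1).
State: |0000⟩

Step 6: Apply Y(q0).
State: i|1000⟩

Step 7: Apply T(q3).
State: i|1000⟩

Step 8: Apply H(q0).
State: (1/√2)i|0000⟩ - (1/√2)i|1000⟩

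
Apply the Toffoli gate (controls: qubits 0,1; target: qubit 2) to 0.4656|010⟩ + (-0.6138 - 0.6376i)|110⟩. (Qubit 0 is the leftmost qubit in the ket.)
0.4656|010⟩ + (-0.6138 - 0.6376i)|111⟩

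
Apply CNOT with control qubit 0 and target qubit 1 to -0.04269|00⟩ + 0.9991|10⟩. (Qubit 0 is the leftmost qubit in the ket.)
-0.04269|00⟩ + 0.9991|11⟩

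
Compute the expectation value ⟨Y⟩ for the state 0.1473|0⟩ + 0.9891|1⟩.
0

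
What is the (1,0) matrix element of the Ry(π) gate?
1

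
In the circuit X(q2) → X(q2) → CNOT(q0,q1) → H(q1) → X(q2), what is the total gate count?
5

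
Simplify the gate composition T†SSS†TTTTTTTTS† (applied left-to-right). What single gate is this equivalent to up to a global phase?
T†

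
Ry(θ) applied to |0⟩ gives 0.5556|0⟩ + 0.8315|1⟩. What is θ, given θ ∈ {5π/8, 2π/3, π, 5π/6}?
5π/8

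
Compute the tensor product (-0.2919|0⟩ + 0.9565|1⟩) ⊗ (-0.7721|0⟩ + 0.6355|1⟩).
0.2254|00⟩ - 0.1855|01⟩ - 0.7385|10⟩ + 0.6079|11⟩

amp(|b₁b₂…⟩) = product of the factor amplitudes for bits b₁, b₂, …; only kets whose every factor amplitude is nonzero survive.
|00⟩: (-0.2919)(-0.7721) = 0.2254
|01⟩: (-0.2919)(0.6355) = -0.1855
|10⟩: (0.9565)(-0.7721) = -0.7385
|11⟩: (0.9565)(0.6355) = 0.6079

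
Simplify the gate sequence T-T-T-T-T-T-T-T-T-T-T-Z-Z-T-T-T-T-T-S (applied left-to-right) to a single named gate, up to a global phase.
S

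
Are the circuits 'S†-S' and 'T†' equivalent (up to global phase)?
No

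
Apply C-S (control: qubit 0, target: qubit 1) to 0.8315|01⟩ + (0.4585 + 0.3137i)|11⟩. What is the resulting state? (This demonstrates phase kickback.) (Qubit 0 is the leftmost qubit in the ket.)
0.8315|01⟩ + (-0.3137 + 0.4585i)|11⟩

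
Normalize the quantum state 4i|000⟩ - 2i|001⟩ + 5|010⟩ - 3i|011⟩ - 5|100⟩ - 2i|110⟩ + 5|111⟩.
0.3849i|000⟩ - 0.1925i|001⟩ + 0.4811|010⟩ - 0.2887i|011⟩ - 0.4811|100⟩ - 0.1925i|110⟩ + 0.4811|111⟩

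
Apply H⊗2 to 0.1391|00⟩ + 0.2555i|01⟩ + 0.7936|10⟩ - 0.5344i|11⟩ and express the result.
(0.4664 - 0.1395i)|00⟩ + (0.4664 + 0.1395i)|01⟩ + (-0.3273 + 0.395i)|10⟩ + (-0.3273 - 0.395i)|11⟩

H⊗2 gives amp(|y⟩) = (1/2) Σ_x (−1)^(x·y) amp(|x⟩), where x·y is the number of positions in which both x and y have a 1.
|00⟩: (0.1391 + 0.2555i + 0.7936 - 0.5344i)/2 = (0.4664 - 0.1395i)
|01⟩: (0.1391 - 0.2555i + 0.7936 + 0.5344i)/2 = (0.4664 + 0.1395i)
|10⟩: (0.1391 + 0.2555i - 0.7936 + 0.5344i)/2 = (-0.3273 + 0.395i)
|11⟩: (0.1391 - 0.2555i - 0.7936 - 0.5344i)/2 = (-0.3273 - 0.395i)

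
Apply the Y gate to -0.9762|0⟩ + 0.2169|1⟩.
-0.2169i|0⟩ - 0.9762i|1⟩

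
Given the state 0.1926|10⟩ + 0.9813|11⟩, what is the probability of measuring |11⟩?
0.9629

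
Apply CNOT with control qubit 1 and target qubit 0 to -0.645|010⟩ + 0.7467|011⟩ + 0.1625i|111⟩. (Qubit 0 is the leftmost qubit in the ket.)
0.1625i|011⟩ - 0.645|110⟩ + 0.7467|111⟩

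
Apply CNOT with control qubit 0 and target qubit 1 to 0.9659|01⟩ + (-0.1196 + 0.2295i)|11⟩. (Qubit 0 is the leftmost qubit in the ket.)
0.9659|01⟩ + (-0.1196 + 0.2295i)|10⟩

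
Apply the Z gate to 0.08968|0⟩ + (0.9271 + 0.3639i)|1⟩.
0.08968|0⟩ + (-0.9271 - 0.3639i)|1⟩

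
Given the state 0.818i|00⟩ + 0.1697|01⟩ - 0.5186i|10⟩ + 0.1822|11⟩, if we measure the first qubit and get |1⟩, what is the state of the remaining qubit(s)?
-0.9435i|0⟩ + 0.3315|1⟩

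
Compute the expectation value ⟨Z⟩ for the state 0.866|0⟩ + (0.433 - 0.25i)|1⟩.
0.5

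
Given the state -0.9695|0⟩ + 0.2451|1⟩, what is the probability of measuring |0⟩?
0.9399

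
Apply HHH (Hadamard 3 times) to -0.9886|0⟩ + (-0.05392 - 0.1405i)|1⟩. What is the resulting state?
(-0.7372 - 0.09935i)|0⟩ + (-0.6609 + 0.09935i)|1⟩

H² = I, so H^3 = H: a single Hadamard. With (a, b) = (-0.9886, (-0.05392 - 0.1405i)), H gives ((a + b)/√2, (a − b)/√2) = ((-0.7372 - 0.09935i), (-0.6609 + 0.09935i)).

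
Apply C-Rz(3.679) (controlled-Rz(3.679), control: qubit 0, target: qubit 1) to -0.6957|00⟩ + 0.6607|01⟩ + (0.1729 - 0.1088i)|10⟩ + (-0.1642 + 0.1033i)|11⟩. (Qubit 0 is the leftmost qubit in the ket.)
-0.6957|00⟩ + 0.6607|01⟩ + (-0.1508 - 0.1378i)|10⟩ + (-0.056 - 0.1857i)|11⟩

C-Rz(3.679) leaves the control-|0⟩ kets |00⟩, |01⟩ unchanged and applies Rz(3.679) to qubit 1 on the control-|1⟩ pair (|10⟩, |11⟩).
Rz(3.679) = [[e^(−iθ/2), 0], [0, e^(iθ/2)]] with e^(±iθ/2) = cos(θ/2) ± i·sin(θ/2); θ = 3.679, cos(θ/2) ≈ -0.265482, sin(θ/2) ≈ 0.964116.
With a = amp(|10⟩) = (0.1729 - 0.1088i) and b = amp(|11⟩) = (-0.1642 + 0.1033i):
new amp(|10⟩) = (-0.265482 - 0.964116i)·a = (-0.1508 - 0.1378i)
new amp(|11⟩) = (-0.265482 + 0.964116i)·b = (-0.056 - 0.1857i)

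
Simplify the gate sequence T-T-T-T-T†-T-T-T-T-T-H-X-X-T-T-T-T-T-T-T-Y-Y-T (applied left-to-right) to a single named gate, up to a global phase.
H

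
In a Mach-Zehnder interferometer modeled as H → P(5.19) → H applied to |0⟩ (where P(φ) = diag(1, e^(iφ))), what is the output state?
(0.7298 - 0.444i)|0⟩ + (0.2702 + 0.444i)|1⟩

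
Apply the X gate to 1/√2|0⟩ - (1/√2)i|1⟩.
-(1/√2)i|0⟩ + 1/√2|1⟩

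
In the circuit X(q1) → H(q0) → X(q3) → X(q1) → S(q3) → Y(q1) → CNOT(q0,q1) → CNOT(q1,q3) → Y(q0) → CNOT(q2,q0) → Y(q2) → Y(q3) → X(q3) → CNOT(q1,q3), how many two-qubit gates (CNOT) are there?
4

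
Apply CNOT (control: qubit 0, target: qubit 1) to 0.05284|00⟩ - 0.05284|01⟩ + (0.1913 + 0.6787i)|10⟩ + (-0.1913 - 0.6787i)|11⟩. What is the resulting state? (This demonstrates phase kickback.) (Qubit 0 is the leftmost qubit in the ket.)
0.05284|00⟩ - 0.05284|01⟩ + (-0.1913 - 0.6787i)|10⟩ + (0.1913 + 0.6787i)|11⟩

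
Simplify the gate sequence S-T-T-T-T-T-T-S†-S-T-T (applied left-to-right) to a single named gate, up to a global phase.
S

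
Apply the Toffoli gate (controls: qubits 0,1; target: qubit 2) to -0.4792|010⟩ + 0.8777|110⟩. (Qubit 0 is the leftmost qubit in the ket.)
-0.4792|010⟩ + 0.8777|111⟩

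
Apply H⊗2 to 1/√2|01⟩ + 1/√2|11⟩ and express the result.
1/√2|00⟩ - 1/√2|01⟩

H⊗2 gives amp(|y⟩) = (1/2) Σ_x (−1)^(x·y) amp(|x⟩), where x·y is the number of positions in which both x and y have a 1.
|00⟩: (1/√2 + 1/√2)/2 = 1/√2
|01⟩: (-1/√2 - 1/√2)/2 = -1/√2
|10⟩: (1/√2 - 1/√2)/2 = 0
|11⟩: (-1/√2 + 1/√2)/2 = 0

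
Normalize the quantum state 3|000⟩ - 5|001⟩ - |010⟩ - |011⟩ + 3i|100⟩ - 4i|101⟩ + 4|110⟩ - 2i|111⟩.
0.3333|000⟩ - 0.5556|001⟩ - 0.1111|010⟩ - 0.1111|011⟩ + 0.3333i|100⟩ - 0.4444i|101⟩ + 0.4444|110⟩ - 0.2222i|111⟩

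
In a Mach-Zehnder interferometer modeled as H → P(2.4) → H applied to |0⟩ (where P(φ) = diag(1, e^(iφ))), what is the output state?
(0.1313 + 0.3377i)|0⟩ + (0.8687 - 0.3377i)|1⟩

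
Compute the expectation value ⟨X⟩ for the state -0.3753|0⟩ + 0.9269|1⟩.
-0.6957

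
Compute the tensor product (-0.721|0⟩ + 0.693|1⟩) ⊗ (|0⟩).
-0.721|00⟩ + 0.693|10⟩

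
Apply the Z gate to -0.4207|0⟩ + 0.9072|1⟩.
-0.4207|0⟩ - 0.9072|1⟩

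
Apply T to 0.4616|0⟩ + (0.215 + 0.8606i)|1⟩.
0.4616|0⟩ + (-0.4565 + 0.7606i)|1⟩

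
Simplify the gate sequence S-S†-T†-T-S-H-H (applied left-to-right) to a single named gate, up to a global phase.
S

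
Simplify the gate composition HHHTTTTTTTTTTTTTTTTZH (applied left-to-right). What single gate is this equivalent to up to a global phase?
X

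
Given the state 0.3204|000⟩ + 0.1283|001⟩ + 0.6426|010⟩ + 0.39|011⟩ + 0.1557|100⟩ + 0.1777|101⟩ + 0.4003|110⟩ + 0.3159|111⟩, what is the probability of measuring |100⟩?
0.02424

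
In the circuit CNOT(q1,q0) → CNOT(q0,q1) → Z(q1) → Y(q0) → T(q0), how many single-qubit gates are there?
3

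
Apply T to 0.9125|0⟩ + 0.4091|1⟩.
0.9125|0⟩ + (0.2893 + 0.2893i)|1⟩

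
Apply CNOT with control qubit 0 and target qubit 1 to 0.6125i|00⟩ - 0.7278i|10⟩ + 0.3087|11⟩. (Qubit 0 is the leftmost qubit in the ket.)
0.6125i|00⟩ + 0.3087|10⟩ - 0.7278i|11⟩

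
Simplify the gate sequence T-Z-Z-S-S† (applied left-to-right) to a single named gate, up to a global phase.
T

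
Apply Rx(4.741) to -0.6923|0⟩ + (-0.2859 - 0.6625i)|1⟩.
(0.03477 + 0.1992i)|0⟩ + (0.205 + 0.9576i)|1⟩

Rx(4.741) = [[cos(θ/2), −i·sin(θ/2)], [−i·sin(θ/2), cos(θ/2)]]; θ = 4.741, cos(θ/2) ≈ -0.71715, sin(θ/2) ≈ 0.696919.
With a = amp(|0⟩) = -0.6923 and b = amp(|1⟩) = (-0.2859 - 0.6625i):
new amp(|0⟩) = (-0.71715)·a + (-0.696919i)·b = (0.03477 + 0.1992i)
new amp(|1⟩) = (-0.696919i)·a + (-0.71715)·b = (0.205 + 0.9576i)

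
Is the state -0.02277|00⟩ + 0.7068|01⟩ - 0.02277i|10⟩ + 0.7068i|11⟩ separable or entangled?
Separable

Writing the state as a|00⟩ + b|01⟩ + c|10⟩ + d|11⟩, it is a product state iff ad − bc = 0.
Here (a, b, c, d) = (-0.02277, 0.7068, -0.02277i, 0.7068i): ad − bc = (-0.02277)(0.7068i) − (0.7068)(-0.02277i) = 0, so the state is separable.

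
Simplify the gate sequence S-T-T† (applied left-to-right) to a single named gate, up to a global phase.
S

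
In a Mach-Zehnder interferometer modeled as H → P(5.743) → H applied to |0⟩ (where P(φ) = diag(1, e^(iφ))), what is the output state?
(0.9288 - 0.2571i)|0⟩ + (0.07119 + 0.2571i)|1⟩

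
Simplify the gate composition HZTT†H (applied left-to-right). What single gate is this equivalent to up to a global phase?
X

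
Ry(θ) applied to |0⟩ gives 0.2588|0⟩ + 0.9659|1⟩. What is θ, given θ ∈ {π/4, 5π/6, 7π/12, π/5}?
5π/6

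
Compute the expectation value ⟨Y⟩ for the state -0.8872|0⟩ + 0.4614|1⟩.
0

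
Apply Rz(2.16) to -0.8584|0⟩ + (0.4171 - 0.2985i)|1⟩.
(-0.4046 + 0.7571i)|0⟩ + (0.4599 + 0.2272i)|1⟩

Rz(2.16) = [[e^(−iθ/2), 0], [0, e^(iθ/2)]] with e^(±iθ/2) = cos(θ/2) ± i·sin(θ/2); θ = 2.16, cos(θ/2) ≈ 0.471328, sin(θ/2) ≈ 0.881958.
With a = amp(|0⟩) = -0.8584 and b = amp(|1⟩) = (0.4171 - 0.2985i):
new amp(|0⟩) = (0.471328 - 0.881958i)·a = (-0.4046 + 0.7571i)
new amp(|1⟩) = (0.471328 + 0.881958i)·b = (0.4599 + 0.2272i)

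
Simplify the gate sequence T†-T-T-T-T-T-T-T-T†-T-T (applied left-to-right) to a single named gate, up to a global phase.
T†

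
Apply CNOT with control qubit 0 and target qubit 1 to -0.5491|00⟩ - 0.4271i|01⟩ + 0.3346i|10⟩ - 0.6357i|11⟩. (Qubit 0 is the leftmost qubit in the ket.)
-0.5491|00⟩ - 0.4271i|01⟩ - 0.6357i|10⟩ + 0.3346i|11⟩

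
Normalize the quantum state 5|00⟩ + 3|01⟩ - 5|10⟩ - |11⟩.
0.6455|00⟩ + 0.3873|01⟩ - 0.6455|10⟩ - 0.1291|11⟩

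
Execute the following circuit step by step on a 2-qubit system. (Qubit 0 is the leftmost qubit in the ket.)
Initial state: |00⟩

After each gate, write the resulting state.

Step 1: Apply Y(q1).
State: i|01⟩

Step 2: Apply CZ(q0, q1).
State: i|01⟩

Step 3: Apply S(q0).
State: i|01⟩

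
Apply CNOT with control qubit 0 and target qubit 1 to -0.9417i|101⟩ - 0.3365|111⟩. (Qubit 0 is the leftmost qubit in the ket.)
-0.3365|101⟩ - 0.9417i|111⟩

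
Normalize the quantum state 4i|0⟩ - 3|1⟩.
0.8i|0⟩ - 0.6|1⟩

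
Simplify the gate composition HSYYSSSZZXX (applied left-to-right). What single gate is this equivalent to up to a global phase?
H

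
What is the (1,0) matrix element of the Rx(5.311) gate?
-0.4672i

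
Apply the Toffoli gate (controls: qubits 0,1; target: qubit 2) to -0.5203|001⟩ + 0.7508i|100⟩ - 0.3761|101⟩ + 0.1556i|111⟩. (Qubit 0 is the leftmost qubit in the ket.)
-0.5203|001⟩ + 0.7508i|100⟩ - 0.3761|101⟩ + 0.1556i|110⟩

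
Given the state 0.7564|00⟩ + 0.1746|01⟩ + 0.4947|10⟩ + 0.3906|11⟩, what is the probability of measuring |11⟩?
0.1526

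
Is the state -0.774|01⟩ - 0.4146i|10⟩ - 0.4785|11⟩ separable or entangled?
Entangled

Writing the state as a|00⟩ + b|01⟩ + c|10⟩ + d|11⟩, it is a product state iff ad − bc = 0.
Here (a, b, c, d) = (0, -0.774, -0.4146i, -0.4785): ad − bc = (0)(-0.4785) − (-0.774)(-0.4146i) = -0.3209i ≠ 0, so the state is entangled.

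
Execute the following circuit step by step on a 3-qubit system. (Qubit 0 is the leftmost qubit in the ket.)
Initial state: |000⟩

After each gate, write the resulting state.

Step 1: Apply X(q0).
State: |100⟩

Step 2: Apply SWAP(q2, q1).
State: |100⟩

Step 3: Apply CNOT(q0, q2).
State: |101⟩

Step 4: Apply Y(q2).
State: -i|100⟩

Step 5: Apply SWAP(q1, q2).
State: -i|100⟩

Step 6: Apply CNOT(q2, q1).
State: -i|100⟩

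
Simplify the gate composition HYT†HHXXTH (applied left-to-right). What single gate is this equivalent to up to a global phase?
Y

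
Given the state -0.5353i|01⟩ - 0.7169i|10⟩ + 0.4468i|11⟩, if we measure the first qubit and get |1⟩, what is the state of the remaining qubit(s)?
-0.8487i|0⟩ + 0.5289i|1⟩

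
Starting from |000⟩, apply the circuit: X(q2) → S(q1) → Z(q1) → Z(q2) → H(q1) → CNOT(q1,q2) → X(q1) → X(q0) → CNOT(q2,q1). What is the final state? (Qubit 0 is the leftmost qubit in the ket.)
-1/√2|100⟩ - 1/√2|101⟩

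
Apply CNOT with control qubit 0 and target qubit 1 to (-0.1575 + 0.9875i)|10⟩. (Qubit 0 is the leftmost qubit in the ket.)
(-0.1575 + 0.9875i)|11⟩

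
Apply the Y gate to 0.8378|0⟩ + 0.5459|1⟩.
-0.5459i|0⟩ + 0.8378i|1⟩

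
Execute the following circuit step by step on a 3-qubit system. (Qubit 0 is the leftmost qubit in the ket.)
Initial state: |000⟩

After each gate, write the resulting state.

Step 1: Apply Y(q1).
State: i|010⟩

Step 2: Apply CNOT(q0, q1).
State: i|010⟩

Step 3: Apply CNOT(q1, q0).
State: i|110⟩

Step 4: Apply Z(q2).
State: i|110⟩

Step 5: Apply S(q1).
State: -|110⟩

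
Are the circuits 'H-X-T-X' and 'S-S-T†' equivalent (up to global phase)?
No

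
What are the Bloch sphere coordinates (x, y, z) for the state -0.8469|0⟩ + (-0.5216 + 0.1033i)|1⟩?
(0.8835, -0.175, 0.4345)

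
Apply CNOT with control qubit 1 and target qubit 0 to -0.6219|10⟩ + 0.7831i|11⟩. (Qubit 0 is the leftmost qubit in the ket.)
0.7831i|01⟩ - 0.6219|10⟩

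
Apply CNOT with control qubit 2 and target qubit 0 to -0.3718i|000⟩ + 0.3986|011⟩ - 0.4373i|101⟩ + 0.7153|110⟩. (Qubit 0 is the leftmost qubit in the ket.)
-0.3718i|000⟩ - 0.4373i|001⟩ + 0.7153|110⟩ + 0.3986|111⟩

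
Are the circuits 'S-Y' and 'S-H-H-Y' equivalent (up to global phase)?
Yes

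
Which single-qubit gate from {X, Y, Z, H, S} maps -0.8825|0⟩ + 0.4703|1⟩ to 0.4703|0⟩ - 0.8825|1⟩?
X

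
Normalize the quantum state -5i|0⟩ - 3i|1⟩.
-0.8575i|0⟩ - 0.5145i|1⟩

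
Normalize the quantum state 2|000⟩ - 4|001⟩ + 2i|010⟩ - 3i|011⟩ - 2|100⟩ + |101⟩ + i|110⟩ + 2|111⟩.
0.305|000⟩ - 0.61|001⟩ + 0.305i|010⟩ - 0.4575i|011⟩ - 0.305|100⟩ + 0.1525|101⟩ + 0.1525i|110⟩ + 0.305|111⟩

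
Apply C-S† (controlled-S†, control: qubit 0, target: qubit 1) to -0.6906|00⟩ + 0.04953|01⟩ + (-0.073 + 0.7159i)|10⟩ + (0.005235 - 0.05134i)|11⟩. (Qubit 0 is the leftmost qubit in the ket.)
-0.6906|00⟩ + 0.04953|01⟩ + (-0.073 + 0.7159i)|10⟩ + (-0.05134 - 0.005235i)|11⟩

C-S† leaves the control-|0⟩ kets |00⟩, |01⟩ unchanged and applies S† to qubit 1 on the control-|1⟩ pair (|10⟩, |11⟩).
S† = [[1, 0], [0, -i]].
With a = amp(|10⟩) = (-0.073 + 0.7159i) and b = amp(|11⟩) = (0.005235 - 0.05134i):
new amp(|10⟩) = (1)·a = (-0.073 + 0.7159i)
new amp(|11⟩) = (-i)·b = (-0.05134 - 0.005235i)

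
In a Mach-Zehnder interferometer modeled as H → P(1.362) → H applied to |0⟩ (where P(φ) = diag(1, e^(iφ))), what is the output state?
(0.6036 + 0.4891i)|0⟩ + (0.3964 - 0.4891i)|1⟩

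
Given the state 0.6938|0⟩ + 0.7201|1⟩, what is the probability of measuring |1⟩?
0.5185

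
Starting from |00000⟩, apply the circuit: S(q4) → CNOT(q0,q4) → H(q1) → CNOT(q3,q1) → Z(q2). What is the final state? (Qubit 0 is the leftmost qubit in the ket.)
1/√2|00000⟩ + 1/√2|01000⟩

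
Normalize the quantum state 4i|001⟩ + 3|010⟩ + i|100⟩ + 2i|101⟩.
0.7303i|001⟩ + 0.5477|010⟩ + 0.1826i|100⟩ + 0.3651i|101⟩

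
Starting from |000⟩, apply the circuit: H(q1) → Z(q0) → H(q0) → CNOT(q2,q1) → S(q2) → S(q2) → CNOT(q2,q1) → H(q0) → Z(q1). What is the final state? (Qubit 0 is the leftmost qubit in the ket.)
1/√2|000⟩ - 1/√2|010⟩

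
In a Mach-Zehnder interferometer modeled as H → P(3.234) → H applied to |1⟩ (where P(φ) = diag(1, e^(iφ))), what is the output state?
(0.9979 + 0.04614i)|0⟩ + (0.002133 - 0.04614i)|1⟩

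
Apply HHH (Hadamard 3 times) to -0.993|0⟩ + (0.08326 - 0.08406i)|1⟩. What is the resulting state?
(-0.6433 - 0.05944i)|0⟩ + (-0.761 + 0.05944i)|1⟩

H² = I, so H^3 = H: a single Hadamard. With (a, b) = (-0.993, (0.08326 - 0.08406i)), H gives ((a + b)/√2, (a − b)/√2) = ((-0.6433 - 0.05944i), (-0.761 + 0.05944i)).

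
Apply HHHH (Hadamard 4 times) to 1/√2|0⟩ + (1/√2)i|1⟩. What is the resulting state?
1/√2|0⟩ + (1/√2)i|1⟩

H² = I, so an even number of Hadamards cancels: H^4 = I and the state is unchanged.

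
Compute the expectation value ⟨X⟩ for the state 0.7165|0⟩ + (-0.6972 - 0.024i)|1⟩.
-0.9991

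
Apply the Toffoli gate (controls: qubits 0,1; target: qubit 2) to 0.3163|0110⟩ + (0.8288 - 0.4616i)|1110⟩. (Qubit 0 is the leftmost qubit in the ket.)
0.3163|0110⟩ + (0.8288 - 0.4616i)|1100⟩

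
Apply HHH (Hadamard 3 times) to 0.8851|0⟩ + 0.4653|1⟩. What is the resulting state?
0.9549|0⟩ + 0.2968|1⟩

H² = I, so H^3 = H: a single Hadamard. With (a, b) = (0.8851, 0.4653), H gives ((a + b)/√2, (a − b)/√2) = (0.9549, 0.2968).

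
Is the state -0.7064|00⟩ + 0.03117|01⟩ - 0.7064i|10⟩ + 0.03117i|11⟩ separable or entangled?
Separable

Writing the state as a|00⟩ + b|01⟩ + c|10⟩ + d|11⟩, it is a product state iff ad − bc = 0.
Here (a, b, c, d) = (-0.7064, 0.03117, -0.7064i, 0.03117i): ad − bc = (-0.7064)(0.03117i) − (0.03117)(-0.7064i) = 0, so the state is separable.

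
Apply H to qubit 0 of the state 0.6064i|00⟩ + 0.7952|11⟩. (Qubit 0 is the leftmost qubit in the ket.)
0.4288i|00⟩ + 0.5623|01⟩ + 0.4288i|10⟩ - 0.5623|11⟩

H on qubit 0 mixes each pair of kets that differ only in qubit 0: amplitudes (a, b) of (|…0…⟩, |…1…⟩) become ((a + b)/√2, (a − b)/√2). Kets absent from the input have amplitude 0.
(|00⟩, |10⟩): (a, b) = (0.6064i, 0) → (0.4288i, 0.4288i)
(|01⟩, |11⟩): (a, b) = (0, 0.7952) → (0.5623, -0.5623)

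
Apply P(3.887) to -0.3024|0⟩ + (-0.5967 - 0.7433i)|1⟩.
-0.3024|0⟩ + (-0.0657 + 0.9509i)|1⟩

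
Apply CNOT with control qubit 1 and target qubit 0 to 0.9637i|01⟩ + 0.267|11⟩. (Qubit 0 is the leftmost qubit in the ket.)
0.267|01⟩ + 0.9637i|11⟩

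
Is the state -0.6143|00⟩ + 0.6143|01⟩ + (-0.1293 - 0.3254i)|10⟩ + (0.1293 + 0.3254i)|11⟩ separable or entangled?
Separable

Writing the state as a|00⟩ + b|01⟩ + c|10⟩ + d|11⟩, it is a product state iff ad − bc = 0.
Here (a, b, c, d) = (-0.6143, 0.6143, (-0.1293 - 0.3254i), (0.1293 + 0.3254i)): ad − bc = (-0.6143)(0.1293 + 0.3254i) − (0.6143)(-0.1293 - 0.3254i) = 0, so the state is separable.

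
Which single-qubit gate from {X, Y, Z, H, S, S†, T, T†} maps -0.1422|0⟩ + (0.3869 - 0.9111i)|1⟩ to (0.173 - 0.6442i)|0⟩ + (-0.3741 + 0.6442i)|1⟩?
H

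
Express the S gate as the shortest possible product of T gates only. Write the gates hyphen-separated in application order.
T-T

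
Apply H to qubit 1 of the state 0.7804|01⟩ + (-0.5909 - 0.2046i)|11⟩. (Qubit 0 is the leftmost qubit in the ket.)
0.5518|00⟩ - 0.5518|01⟩ + (-0.4178 - 0.1447i)|10⟩ + (0.4178 + 0.1447i)|11⟩

H on qubit 1 mixes each pair of kets that differ only in qubit 1: amplitudes (a, b) of (|…0…⟩, |…1…⟩) become ((a + b)/√2, (a − b)/√2). Kets absent from the input have amplitude 0.
(|00⟩, |01⟩): (a, b) = (0, 0.7804) → (0.5518, -0.5518)
(|10⟩, |11⟩): (a, b) = (0, (-0.5909 - 0.2046i)) → ((-0.4178 - 0.1447i), (0.4178 + 0.1447i))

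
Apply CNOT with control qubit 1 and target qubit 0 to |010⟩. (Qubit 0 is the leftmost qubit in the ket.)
|110⟩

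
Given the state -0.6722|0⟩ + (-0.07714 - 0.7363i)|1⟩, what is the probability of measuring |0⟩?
0.4519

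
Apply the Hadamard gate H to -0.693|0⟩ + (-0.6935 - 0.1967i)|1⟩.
(-0.9804 - 0.1391i)|0⟩ + (0.0003536 + 0.1391i)|1⟩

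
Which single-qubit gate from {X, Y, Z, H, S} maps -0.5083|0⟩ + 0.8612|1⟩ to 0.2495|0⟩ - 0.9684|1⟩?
H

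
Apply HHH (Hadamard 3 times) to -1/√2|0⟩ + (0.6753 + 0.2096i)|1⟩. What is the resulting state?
(-0.02249 + 0.1482i)|0⟩ + (-0.9775 - 0.1482i)|1⟩

H² = I, so H^3 = H: a single Hadamard. With (a, b) = (-1/√2, (0.6753 + 0.2096i)), H gives ((a + b)/√2, (a − b)/√2) = ((-0.02249 + 0.1482i), (-0.9775 - 0.1482i)).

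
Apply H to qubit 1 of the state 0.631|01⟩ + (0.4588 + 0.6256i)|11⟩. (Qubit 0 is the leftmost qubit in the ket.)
0.4462|00⟩ - 0.4462|01⟩ + (0.3244 + 0.4424i)|10⟩ + (-0.3244 - 0.4424i)|11⟩

H on qubit 1 mixes each pair of kets that differ only in qubit 1: amplitudes (a, b) of (|…0…⟩, |…1…⟩) become ((a + b)/√2, (a − b)/√2). Kets absent from the input have amplitude 0.
(|00⟩, |01⟩): (a, b) = (0, 0.631) → (0.4462, -0.4462)
(|10⟩, |11⟩): (a, b) = (0, (0.4588 + 0.6256i)) → ((0.3244 + 0.4424i), (-0.3244 - 0.4424i))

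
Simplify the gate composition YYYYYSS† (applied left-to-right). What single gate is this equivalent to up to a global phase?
Y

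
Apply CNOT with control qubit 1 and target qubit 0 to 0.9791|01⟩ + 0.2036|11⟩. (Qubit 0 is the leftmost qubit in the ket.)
0.2036|01⟩ + 0.9791|11⟩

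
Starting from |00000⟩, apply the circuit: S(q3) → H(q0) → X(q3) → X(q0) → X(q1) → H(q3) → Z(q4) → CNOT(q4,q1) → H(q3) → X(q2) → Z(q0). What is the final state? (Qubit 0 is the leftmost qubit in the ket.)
1/√2|01110⟩ - 1/√2|11110⟩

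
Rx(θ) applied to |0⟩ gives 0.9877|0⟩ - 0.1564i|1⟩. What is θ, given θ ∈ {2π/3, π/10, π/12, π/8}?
π/10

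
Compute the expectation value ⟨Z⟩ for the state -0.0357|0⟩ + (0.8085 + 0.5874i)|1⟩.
-0.9974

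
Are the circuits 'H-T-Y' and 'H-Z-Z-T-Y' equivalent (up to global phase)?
Yes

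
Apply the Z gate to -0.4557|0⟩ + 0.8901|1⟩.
-0.4557|0⟩ - 0.8901|1⟩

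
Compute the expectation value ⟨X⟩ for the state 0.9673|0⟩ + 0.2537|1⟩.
0.4908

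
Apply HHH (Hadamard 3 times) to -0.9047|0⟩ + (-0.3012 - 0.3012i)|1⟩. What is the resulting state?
(-0.8527 - 0.213i)|0⟩ + (-0.4267 + 0.213i)|1⟩

H² = I, so H^3 = H: a single Hadamard. With (a, b) = (-0.9047, (-0.3012 - 0.3012i)), H gives ((a + b)/√2, (a − b)/√2) = ((-0.8527 - 0.213i), (-0.4267 + 0.213i)).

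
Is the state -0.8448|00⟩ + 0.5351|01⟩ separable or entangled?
Separable

Writing the state as a|00⟩ + b|01⟩ + c|10⟩ + d|11⟩, it is a product state iff ad − bc = 0.
Here (a, b, c, d) = (-0.8448, 0.5351, 0, 0): ad − bc = (-0.8448)(0) − (0.5351)(0) = 0, so the state is separable.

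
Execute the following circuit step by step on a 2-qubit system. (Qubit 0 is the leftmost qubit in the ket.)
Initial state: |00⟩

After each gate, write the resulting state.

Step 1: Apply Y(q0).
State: i|10⟩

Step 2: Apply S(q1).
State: i|10⟩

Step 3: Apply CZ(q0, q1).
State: i|10⟩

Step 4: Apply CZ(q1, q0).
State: i|10⟩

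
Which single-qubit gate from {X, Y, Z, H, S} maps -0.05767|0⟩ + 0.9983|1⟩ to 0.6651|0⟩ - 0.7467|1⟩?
H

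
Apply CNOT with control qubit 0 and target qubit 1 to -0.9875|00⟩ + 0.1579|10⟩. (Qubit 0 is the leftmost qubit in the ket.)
-0.9875|00⟩ + 0.1579|11⟩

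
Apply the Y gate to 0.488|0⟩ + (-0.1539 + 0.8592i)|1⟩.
(0.8592 + 0.1539i)|0⟩ + 0.488i|1⟩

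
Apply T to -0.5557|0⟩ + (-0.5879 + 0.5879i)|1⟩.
-0.5557|0⟩ - 0.8314|1⟩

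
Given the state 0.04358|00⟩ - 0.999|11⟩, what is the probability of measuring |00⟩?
0.001899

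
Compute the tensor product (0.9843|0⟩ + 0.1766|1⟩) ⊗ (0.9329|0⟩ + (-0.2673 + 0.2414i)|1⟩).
0.9183|00⟩ + (-0.2631 + 0.2376i)|01⟩ + 0.1648|10⟩ + (-0.04721 + 0.04263i)|11⟩

amp(|b₁b₂…⟩) = product of the factor amplitudes for bits b₁, b₂, …; only kets whose every factor amplitude is nonzero survive.
|00⟩: (0.9843)(0.9329) = 0.9183
|01⟩: (0.9843)(-0.2673 + 0.2414i) = (-0.2631 + 0.2376i)
|10⟩: (0.1766)(0.9329) = 0.1648
|11⟩: (0.1766)(-0.2673 + 0.2414i) = (-0.04721 + 0.04263i)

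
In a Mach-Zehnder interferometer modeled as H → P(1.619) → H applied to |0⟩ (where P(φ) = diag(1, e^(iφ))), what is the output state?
(0.4759 + 0.4994i)|0⟩ + (0.5241 - 0.4994i)|1⟩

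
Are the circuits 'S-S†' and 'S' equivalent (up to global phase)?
No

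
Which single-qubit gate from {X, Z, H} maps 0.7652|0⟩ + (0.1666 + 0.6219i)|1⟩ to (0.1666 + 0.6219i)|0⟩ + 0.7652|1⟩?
X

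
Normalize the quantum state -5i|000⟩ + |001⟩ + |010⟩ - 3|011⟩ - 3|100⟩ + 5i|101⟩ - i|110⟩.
-0.5934i|000⟩ + 0.1187|001⟩ + 0.1187|010⟩ - 0.356|011⟩ - 0.356|100⟩ + 0.5934i|101⟩ - 0.1187i|110⟩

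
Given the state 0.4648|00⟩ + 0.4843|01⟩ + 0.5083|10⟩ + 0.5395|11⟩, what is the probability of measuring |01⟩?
0.2345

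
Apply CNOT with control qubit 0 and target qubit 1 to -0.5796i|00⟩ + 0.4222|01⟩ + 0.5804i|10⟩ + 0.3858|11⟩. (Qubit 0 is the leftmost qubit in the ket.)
-0.5796i|00⟩ + 0.4222|01⟩ + 0.3858|10⟩ + 0.5804i|11⟩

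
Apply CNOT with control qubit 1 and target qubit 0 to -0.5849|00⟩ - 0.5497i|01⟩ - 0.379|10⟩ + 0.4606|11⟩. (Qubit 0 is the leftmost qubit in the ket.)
-0.5849|00⟩ + 0.4606|01⟩ - 0.379|10⟩ - 0.5497i|11⟩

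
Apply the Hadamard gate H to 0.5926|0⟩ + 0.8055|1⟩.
0.9886|0⟩ - 0.1505|1⟩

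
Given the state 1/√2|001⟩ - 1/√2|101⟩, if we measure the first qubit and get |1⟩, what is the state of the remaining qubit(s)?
-|01⟩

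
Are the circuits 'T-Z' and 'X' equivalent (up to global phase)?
No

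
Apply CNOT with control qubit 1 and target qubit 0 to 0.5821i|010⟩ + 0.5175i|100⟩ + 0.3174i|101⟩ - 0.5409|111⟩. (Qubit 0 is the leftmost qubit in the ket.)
-0.5409|011⟩ + 0.5175i|100⟩ + 0.3174i|101⟩ + 0.5821i|110⟩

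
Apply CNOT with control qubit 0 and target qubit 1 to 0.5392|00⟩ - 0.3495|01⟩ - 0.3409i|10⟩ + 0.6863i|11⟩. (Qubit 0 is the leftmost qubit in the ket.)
0.5392|00⟩ - 0.3495|01⟩ + 0.6863i|10⟩ - 0.3409i|11⟩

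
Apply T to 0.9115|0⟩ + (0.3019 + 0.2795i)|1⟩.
0.9115|0⟩ + (0.01584 + 0.4111i)|1⟩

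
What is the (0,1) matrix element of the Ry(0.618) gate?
-0.3041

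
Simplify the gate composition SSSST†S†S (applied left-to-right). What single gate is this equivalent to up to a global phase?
T†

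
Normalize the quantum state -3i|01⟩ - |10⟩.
-0.9487i|01⟩ - 0.3162|10⟩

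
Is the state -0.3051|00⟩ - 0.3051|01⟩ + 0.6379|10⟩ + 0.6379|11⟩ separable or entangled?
Separable

Writing the state as a|00⟩ + b|01⟩ + c|10⟩ + d|11⟩, it is a product state iff ad − bc = 0.
Here (a, b, c, d) = (-0.3051, -0.3051, 0.6379, 0.6379): ad − bc = (-0.3051)(0.6379) − (-0.3051)(0.6379) = 0, so the state is separable.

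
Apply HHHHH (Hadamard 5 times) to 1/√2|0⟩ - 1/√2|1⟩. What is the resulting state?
|1⟩

H² = I, so H^5 = H: a single Hadamard. With (a, b) = (1/√2, -1/√2), H gives ((a + b)/√2, (a − b)/√2) = (0, 1).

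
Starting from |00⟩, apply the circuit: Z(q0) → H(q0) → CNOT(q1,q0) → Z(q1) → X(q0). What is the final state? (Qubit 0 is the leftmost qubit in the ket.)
1/√2|00⟩ + 1/√2|10⟩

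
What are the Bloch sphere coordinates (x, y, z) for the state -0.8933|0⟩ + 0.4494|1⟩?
(-0.8029, 0, 0.596)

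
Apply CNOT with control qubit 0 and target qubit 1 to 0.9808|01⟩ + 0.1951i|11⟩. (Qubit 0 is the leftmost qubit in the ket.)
0.9808|01⟩ + 0.1951i|10⟩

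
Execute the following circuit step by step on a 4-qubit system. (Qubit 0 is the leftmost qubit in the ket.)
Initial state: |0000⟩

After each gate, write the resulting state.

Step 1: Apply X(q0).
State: |1000⟩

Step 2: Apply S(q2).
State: |1000⟩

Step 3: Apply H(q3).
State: 1/√2|1000⟩ + 1/√2|1001⟩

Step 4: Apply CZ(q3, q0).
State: 1/√2|1000⟩ - 1/√2|1001⟩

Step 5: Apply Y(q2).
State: (1/√2)i|1010⟩ - (1/√2)i|1011⟩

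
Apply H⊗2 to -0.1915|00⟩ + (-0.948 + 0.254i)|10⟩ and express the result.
(-0.5698 + 0.127i)|00⟩ + (-0.5698 + 0.127i)|01⟩ + (0.3783 - 0.127i)|10⟩ + (0.3783 - 0.127i)|11⟩

H⊗2 gives amp(|y⟩) = (1/2) Σ_x (−1)^(x·y) amp(|x⟩), where x·y is the number of positions in which both x and y have a 1.
|00⟩: (-0.1915 + (-0.948 + 0.254i))/2 = (-0.5698 + 0.127i)
|01⟩: (-0.1915 + (-0.948 + 0.254i))/2 = (-0.5698 + 0.127i)
|10⟩: (-0.1915 - (-0.948 + 0.254i))/2 = (0.3783 - 0.127i)
|11⟩: (-0.1915 - (-0.948 + 0.254i))/2 = (0.3783 - 0.127i)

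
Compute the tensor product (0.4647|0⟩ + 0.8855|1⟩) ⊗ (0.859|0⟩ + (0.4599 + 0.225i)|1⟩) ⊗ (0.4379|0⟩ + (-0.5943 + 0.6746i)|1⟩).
0.1748|000⟩ + (-0.2372 + 0.2693i)|001⟩ + (0.09359 + 0.04579i)|010⟩ + (-0.1975 + 0.08203i)|011⟩ + 0.3331|100⟩ + (-0.4521 + 0.5131i)|101⟩ + (0.1783 + 0.08725i)|110⟩ + (-0.3764 + 0.1563i)|111⟩

amp(|b₁b₂…⟩) = product of the factor amplitudes for bits b₁, b₂, …; only kets whose every factor amplitude is nonzero survive.
|000⟩: (0.4647)(0.859)(0.4379) = 0.1748
|001⟩: (0.4647)(0.859)(-0.5943 + 0.6746i) = (-0.2372 + 0.2693i)
|010⟩: (0.4647)(0.4599 + 0.225i)(0.4379) = (0.09359 + 0.04579i)
|011⟩: (0.4647)(0.4599 + 0.225i)(-0.5943 + 0.6746i) = (-0.1975 + 0.08203i)
|100⟩: (0.8855)(0.859)(0.4379) = 0.3331
|101⟩: (0.8855)(0.859)(-0.5943 + 0.6746i) = (-0.4521 + 0.5131i)
|110⟩: (0.8855)(0.4599 + 0.225i)(0.4379) = (0.1783 + 0.08725i)
|111⟩: (0.8855)(0.4599 + 0.225i)(-0.5943 + 0.6746i) = (-0.3764 + 0.1563i)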